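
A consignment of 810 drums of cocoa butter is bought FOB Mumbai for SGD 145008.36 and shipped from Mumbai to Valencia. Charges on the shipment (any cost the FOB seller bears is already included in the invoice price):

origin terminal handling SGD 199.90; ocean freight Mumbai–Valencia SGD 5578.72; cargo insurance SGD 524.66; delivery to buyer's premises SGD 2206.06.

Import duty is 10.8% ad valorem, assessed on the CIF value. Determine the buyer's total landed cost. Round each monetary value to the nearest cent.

Total landed cost: SGD 169637.87

FOB: the seller bears costs until goods are on board at the origin port; the buyer bears freight, insurance and all costs thereafter.
Already in the invoice (seller's account under FOB): origin terminal — exclude.
CIF value = FOB price + freight + insurance = 145008.36 + 5578.72 + 524.66 = 151111.74
Import duty = 151111.74 × 10.8% = 16320.07
Buyer bears: freight 5578.72 + insurance 524.66 + delivery 2206.06 + duty 16320.07 = 24629.51
Landed cost = invoice 145008.36 + 24629.51 = 169637.87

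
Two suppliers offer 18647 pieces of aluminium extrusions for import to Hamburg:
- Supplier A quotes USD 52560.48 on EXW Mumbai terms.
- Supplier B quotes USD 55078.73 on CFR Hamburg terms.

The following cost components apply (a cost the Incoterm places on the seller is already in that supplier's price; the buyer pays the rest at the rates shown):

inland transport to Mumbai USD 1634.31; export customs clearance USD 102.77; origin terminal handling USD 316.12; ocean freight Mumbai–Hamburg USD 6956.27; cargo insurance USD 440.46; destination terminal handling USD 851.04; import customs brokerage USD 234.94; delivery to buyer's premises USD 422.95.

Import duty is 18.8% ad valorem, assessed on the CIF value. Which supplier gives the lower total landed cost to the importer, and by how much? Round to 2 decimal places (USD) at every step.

Supplier B is cheaper by USD 7711.57

Supplier A (EXW):
CIF value = EXW price + inland to port + export clearance + origin terminal + freight + insurance = 52560.48 + 1634.31 + 102.77 + 316.12 + 6956.27 + 440.46 = 62010.41
Import duty = 62010.41 × 18.8% = 11657.96
Buyer bears (A): 1634.31 + 102.77 + 316.12 + 6956.27 + 440.46 + 851.04 + 234.94 + 422.95 = 10958.86
Landed cost (A) = invoice 52560.48 + 10958.86 + duty 11657.96 = 75177.30
Supplier B (CFR):
CIF value = CFR price + insurance = 55078.73 + 440.46 = 55519.19
Import duty = 55519.19 × 18.8% = 10437.61
Buyer bears (B): 440.46 + 851.04 + 234.94 + 422.95 = 1949.39
Landed cost (B) = invoice 55078.73 + 1949.39 + duty 10437.61 = 67465.73
Difference = |75177.30 − 67465.73| = 7711.57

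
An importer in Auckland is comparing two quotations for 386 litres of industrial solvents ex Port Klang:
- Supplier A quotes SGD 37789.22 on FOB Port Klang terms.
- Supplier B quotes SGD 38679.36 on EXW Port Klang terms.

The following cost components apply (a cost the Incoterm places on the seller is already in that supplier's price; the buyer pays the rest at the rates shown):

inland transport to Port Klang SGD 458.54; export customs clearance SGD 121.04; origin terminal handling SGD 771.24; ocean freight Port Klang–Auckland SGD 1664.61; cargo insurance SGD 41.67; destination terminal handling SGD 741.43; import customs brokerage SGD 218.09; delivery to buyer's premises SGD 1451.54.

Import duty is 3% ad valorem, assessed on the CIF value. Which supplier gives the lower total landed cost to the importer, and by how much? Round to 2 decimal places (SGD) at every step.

Supplier A (FOB):
CIF value = FOB price + freight + insurance = 37789.22 + 1664.61 + 41.67 = 39495.50
Import duty = 39495.50 × 3% = 1184.87
Buyer bears (A): 1664.61 + 41.67 + 741.43 + 218.09 + 1451.54 = 4117.34
Landed cost (A) = invoice 37789.22 + 4117.34 + duty 1184.87 = 43091.43
Supplier B (EXW):
CIF value = EXW price + inland to port + export clearance + origin terminal + freight + insurance = 38679.36 + 458.54 + 121.04 + 771.24 + 1664.61 + 41.67 = 41736.46
Import duty = 41736.46 × 3% = 1252.09
Buyer bears (B): 458.54 + 121.04 + 771.24 + 1664.61 + 41.67 + 741.43 + 218.09 + 1451.54 = 5468.16
Landed cost (B) = invoice 38679.36 + 5468.16 + duty 1252.09 = 45399.61
Difference = |43091.43 − 45399.61| = 2308.18

Supplier A is cheaper by SGD 2308.18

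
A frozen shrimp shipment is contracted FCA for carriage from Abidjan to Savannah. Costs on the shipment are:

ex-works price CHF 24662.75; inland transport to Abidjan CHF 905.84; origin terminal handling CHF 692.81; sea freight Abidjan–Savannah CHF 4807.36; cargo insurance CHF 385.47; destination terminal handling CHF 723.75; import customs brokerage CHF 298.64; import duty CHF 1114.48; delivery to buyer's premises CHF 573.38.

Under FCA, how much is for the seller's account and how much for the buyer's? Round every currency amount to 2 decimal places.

FCA: the seller delivers export-cleared goods to the carrier; the buyer bears costs from that point.
Seller's account: goods 24662.75 + inland to port 905.84 = 25568.59
Buyer's account: origin terminal 692.81 + freight 4807.36 + insurance 385.47 + destination terminal 723.75 + brokerage 298.64 + duty 1114.48 + delivery 573.38 = 8595.89

Seller: CHF 25568.59; buyer: CHF 8595.89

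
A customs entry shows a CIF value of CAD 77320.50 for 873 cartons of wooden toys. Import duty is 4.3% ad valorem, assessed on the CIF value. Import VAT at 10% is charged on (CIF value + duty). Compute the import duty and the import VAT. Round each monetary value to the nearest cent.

Import duty = 77320.50 × 4.3% = 3324.78
VAT base = CIF + duty = 77320.50 + 3324.78 = 80645.28
Import VAT = 80645.28 × 10% = 8064.53

Import duty: CAD 3324.78; import VAT: CAD 8064.53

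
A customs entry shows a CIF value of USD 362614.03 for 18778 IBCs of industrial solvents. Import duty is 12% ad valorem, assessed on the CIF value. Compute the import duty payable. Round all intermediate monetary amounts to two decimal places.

Import duty = 362614.03 × 12% = 43513.68

Import duty: USD 43513.68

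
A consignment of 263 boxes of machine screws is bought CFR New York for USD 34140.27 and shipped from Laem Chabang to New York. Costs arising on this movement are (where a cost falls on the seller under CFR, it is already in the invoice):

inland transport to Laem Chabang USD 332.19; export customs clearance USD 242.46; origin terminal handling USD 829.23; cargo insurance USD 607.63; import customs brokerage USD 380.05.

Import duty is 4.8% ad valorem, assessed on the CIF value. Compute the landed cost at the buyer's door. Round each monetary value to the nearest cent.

CFR: the seller pays costs through ocean freight to the destination port, but not insurance.
Already in the invoice (seller's account under CFR): inland to port, export clearance, origin terminal — exclude.
CIF value = CFR price + insurance = 34140.27 + 607.63 = 34747.90
Import duty = 34747.90 × 4.8% = 1667.90
Buyer bears: insurance 607.63 + brokerage 380.05 + duty 1667.90 = 2655.58
Landed cost = invoice 34140.27 + 2655.58 = 36795.85

Total landed cost: USD 36795.85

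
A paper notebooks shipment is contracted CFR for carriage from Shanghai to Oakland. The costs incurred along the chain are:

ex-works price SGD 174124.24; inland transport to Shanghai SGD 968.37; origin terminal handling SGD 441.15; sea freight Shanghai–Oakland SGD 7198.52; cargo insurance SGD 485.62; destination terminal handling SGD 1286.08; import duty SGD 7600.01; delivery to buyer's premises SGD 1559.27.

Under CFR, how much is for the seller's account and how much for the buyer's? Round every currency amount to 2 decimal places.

Seller: SGD 182732.28; buyer: SGD 10930.98

CFR: the seller pays costs through ocean freight to the destination port, but not insurance.
Seller's account: goods 174124.24 + inland to port 968.37 + origin terminal 441.15 + freight 7198.52 = 182732.28
Buyer's account: insurance 485.62 + destination terminal 1286.08 + duty 7600.01 + delivery 1559.27 = 10930.98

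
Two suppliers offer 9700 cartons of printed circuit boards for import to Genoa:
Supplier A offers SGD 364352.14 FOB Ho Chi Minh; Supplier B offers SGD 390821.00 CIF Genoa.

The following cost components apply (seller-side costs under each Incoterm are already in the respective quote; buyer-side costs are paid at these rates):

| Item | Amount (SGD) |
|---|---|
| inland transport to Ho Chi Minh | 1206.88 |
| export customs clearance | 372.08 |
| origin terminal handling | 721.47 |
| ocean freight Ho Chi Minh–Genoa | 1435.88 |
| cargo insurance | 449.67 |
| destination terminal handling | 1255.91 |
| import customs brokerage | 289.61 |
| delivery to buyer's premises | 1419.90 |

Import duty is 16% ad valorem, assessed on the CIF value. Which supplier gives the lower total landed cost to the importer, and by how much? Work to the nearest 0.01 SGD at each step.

Supplier A is cheaper by SGD 28516.64

Supplier A (FOB):
CIF value = FOB price + freight + insurance = 364352.14 + 1435.88 + 449.67 = 366237.69
Import duty = 366237.69 × 16% = 58598.03
Buyer bears (A): 1435.88 + 449.67 + 1255.91 + 289.61 + 1419.90 = 4850.97
Landed cost (A) = invoice 364352.14 + 4850.97 + duty 58598.03 = 427801.14
Supplier B (CIF):
The CIF price already equals the CIF value: 390821.00
Import duty = 390821.00 × 16% = 62531.36
Buyer bears (B): 1255.91 + 289.61 + 1419.90 = 2965.42
Landed cost (B) = invoice 390821.00 + 2965.42 + duty 62531.36 = 456317.78
Difference = |427801.14 − 456317.78| = 28516.64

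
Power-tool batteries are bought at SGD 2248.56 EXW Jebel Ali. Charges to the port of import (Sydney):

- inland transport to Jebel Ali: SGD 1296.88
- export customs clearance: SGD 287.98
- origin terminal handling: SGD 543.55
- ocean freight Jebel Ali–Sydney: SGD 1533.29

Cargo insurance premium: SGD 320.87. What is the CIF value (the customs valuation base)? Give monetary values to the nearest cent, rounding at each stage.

CIF = EXW price + pre-shipment costs + freight + insurance
CIF = 2248.56 + 1296.88 + 287.98 + 543.55 + 1533.29 + 320.87 = 6231.13

CIF value: SGD 6231.13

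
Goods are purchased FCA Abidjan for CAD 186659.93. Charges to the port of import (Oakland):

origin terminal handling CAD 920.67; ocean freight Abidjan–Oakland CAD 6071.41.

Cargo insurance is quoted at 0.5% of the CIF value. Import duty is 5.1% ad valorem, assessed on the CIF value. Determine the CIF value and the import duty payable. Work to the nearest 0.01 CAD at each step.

Let C be the CIF value. C = FCA price + pre-shipment costs + freight + 0.5% × C
C − 0.5% × C = 186659.93 + 920.67 + 6071.41
0.995 × C = 193652.01
C = 193652.01 / 0.995 = 194625.14
Insurance premium = 0.5% × 194625.14 = 973.13
Import duty = 194625.14 × 5.1% = 9925.88

CIF value: CAD 194625.14; import duty: CAD 9925.88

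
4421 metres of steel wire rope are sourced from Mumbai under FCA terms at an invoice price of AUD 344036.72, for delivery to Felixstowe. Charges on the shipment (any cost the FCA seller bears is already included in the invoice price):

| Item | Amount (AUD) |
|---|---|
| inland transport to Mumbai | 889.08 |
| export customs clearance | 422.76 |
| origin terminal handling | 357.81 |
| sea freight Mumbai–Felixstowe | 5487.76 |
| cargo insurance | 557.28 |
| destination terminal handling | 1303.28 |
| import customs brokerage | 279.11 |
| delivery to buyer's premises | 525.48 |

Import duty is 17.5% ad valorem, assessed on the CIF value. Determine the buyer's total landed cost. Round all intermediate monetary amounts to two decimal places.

Total landed cost: AUD 413874.36

FCA: the seller delivers export-cleared goods to the carrier; the buyer bears costs from that point.
Already in the invoice (seller's account under FCA): inland to port, export clearance — exclude.
CIF value = FCA price + origin terminal + freight + insurance = 344036.72 + 357.81 + 5487.76 + 557.28 = 350439.57
Import duty = 350439.57 × 17.5% = 61326.92
Buyer bears: origin terminal 357.81 + freight 5487.76 + insurance 557.28 + destination terminal 1303.28 + brokerage 279.11 + delivery 525.48 + duty 61326.92 = 69837.64
Landed cost = invoice 344036.72 + 69837.64 = 413874.36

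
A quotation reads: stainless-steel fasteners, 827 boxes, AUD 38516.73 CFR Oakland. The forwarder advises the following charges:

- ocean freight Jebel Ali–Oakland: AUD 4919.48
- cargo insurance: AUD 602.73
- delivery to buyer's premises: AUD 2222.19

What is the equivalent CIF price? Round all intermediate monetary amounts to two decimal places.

CIF price: AUD 39119.46

Not relevant to the conversion: freight — on the seller under both CFR and CIF; already in the CFR price and stays in the CIF price. delivery — on the buyer under both terms; not part of either seller's price.
From CFR to CIF, the seller additionally bears: insurance.
CIF price = 38516.73 + 602.73 = 39119.46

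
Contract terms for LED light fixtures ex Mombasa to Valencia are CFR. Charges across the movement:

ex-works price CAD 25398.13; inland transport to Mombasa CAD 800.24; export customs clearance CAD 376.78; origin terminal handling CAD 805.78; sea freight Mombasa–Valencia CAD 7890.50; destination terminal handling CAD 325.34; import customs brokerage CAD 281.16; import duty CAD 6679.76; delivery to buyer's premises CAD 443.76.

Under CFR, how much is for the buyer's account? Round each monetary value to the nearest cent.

CFR: the seller pays costs through ocean freight to the destination port, but not insurance.
Seller's account: goods 25398.13 + inland to port 800.24 + export clearance 376.78 + origin terminal 805.78 + freight 7890.50 = 35271.43
Buyer's account: destination terminal 325.34 + brokerage 281.16 + duty 6679.76 + delivery 443.76 = 7730.02

Buyer's account: CAD 7730.02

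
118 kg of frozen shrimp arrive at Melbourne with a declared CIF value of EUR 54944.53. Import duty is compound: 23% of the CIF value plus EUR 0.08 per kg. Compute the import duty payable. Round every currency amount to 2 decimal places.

Import duty: EUR 12646.68

Ad valorem component: 54944.53 × 23% = 12637.24
Specific component: 118 × 0.08 = 9.44
Import duty = 12637.24 + 9.44 = 12646.68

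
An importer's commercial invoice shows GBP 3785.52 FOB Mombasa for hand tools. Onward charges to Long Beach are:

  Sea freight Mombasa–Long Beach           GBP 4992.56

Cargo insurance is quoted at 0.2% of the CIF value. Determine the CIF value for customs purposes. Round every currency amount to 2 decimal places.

Let C be the CIF value. C = FOB price + freight + 0.2% × C
C − 0.2% × C = 3785.52 + 4992.56
0.998 × C = 8778.08
C = 8778.08 / 0.998 = 8795.67
Insurance premium = 0.2% × 8795.67 = 17.59

CIF value: GBP 8795.67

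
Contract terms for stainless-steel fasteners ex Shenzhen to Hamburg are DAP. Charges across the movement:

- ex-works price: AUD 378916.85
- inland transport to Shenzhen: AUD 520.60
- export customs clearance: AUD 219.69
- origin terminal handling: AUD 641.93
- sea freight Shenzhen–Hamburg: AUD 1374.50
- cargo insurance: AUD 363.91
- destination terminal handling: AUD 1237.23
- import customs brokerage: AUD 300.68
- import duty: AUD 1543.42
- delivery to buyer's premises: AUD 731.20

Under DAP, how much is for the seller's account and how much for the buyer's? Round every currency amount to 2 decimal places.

DAP: the seller bears all costs to the named destination except import duty and clearance.
Seller's account: goods 378916.85 + inland to port 520.60 + export clearance 219.69 + origin terminal 641.93 + freight 1374.50 + insurance 363.91 + destination terminal 1237.23 + delivery 731.20 = 384005.91
Buyer's account: brokerage 300.68 + duty 1543.42 = 1844.10

Seller: AUD 384005.91; buyer: AUD 1844.10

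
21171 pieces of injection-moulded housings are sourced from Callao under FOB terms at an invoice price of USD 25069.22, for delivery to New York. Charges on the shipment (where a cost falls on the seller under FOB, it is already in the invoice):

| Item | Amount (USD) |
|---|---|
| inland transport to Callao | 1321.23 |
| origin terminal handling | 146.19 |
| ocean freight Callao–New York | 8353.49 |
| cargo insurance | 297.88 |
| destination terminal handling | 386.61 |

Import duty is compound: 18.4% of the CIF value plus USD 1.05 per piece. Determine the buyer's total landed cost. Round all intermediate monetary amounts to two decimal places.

FOB: the seller bears costs until goods are on board at the origin port; the buyer bears freight, insurance and all costs thereafter.
Already in the invoice (seller's account under FOB): inland to port, origin terminal — exclude.
CIF value = FOB price + freight + insurance = 25069.22 + 8353.49 + 297.88 = 33720.59
Ad valorem component: 33720.59 × 18.4% = 6204.59
Specific component: 21171 × 1.05 = 22229.55
Import duty = 6204.59 + 22229.55 = 28434.14
Buyer bears: freight 8353.49 + insurance 297.88 + destination terminal 386.61 + duty 28434.14 = 37472.12
Landed cost = invoice 25069.22 + 37472.12 = 62541.34

Total landed cost: USD 62541.34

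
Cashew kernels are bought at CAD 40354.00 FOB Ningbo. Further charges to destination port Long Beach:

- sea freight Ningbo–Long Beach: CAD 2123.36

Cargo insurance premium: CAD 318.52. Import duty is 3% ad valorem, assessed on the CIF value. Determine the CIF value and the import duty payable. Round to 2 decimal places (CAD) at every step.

CIF value: CAD 42795.88; import duty: CAD 1283.88

CIF = FOB price + freight + insurance
CIF = 40354.00 + 2123.36 + 318.52 = 42795.88
Import duty = 42795.88 × 3% = 1283.88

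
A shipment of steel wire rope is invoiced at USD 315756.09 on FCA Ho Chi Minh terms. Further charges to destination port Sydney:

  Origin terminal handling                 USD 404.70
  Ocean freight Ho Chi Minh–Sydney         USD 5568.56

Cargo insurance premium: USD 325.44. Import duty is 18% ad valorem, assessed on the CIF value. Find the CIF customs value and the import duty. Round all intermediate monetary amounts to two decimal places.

CIF value: USD 322054.79; import duty: USD 57969.86

CIF = FCA price + pre-shipment costs + freight + insurance
CIF = 315756.09 + 404.70 + 5568.56 + 325.44 = 322054.79
Import duty = 322054.79 × 18% = 57969.86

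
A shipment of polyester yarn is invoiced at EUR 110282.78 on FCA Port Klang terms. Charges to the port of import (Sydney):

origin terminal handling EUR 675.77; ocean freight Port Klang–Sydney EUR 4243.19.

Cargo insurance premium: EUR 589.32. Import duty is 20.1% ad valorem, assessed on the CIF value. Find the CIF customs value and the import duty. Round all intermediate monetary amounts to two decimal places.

CIF = FCA price + pre-shipment costs + freight + insurance
CIF = 110282.78 + 675.77 + 4243.19 + 589.32 = 115791.06
Import duty = 115791.06 × 20.1% = 23274.00

CIF value: EUR 115791.06; import duty: EUR 23274.00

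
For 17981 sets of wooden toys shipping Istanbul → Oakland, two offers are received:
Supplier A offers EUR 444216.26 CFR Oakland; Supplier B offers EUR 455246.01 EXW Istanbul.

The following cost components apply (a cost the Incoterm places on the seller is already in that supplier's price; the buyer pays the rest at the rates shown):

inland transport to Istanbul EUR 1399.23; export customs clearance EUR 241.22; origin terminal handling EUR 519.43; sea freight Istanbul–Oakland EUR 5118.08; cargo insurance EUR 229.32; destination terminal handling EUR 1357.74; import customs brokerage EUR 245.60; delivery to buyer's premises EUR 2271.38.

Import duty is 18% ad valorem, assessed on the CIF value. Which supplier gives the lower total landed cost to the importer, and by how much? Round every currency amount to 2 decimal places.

Supplier A (CFR):
CIF value = CFR price + insurance = 444216.26 + 229.32 = 444445.58
Import duty = 444445.58 × 18% = 80000.20
Buyer bears (A): 229.32 + 1357.74 + 245.60 + 2271.38 = 4104.04
Landed cost (A) = invoice 444216.26 + 4104.04 + duty 80000.20 = 528320.50
Supplier B (EXW):
CIF value = EXW price + inland to port + export clearance + origin terminal + freight + insurance = 455246.01 + 1399.23 + 241.22 + 519.43 + 5118.08 + 229.32 = 462753.29
Import duty = 462753.29 × 18% = 83295.59
Buyer bears (B): 1399.23 + 241.22 + 519.43 + 5118.08 + 229.32 + 1357.74 + 245.60 + 2271.38 = 11382.00
Landed cost (B) = invoice 455246.01 + 11382.00 + duty 83295.59 = 549923.60
Difference = |528320.50 − 549923.60| = 21603.10

Supplier A is cheaper by EUR 21603.10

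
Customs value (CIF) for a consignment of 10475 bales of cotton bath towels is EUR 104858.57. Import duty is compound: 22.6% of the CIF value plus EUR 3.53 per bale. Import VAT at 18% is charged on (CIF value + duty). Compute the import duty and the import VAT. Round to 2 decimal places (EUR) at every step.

Import duty: EUR 60674.79; import VAT: EUR 29796.00

Ad valorem component: 104858.57 × 22.6% = 23698.04
Specific component: 10475 × 3.53 = 36976.75
Import duty = 23698.04 + 36976.75 = 60674.79
VAT base = CIF + duty = 104858.57 + 60674.79 = 165533.36
Import VAT = 165533.36 × 18% = 29796.00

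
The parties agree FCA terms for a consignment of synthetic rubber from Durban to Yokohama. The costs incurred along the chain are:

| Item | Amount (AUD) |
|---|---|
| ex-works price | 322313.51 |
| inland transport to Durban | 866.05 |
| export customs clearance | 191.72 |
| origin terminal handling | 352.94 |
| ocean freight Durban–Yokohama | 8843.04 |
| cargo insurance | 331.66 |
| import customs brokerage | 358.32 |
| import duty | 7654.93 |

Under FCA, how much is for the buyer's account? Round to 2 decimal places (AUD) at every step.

FCA: the seller delivers export-cleared goods to the carrier; the buyer bears costs from that point.
Seller's account: goods 322313.51 + inland to port 866.05 + export clearance 191.72 = 323371.28
Buyer's account: origin terminal 352.94 + freight 8843.04 + insurance 331.66 + brokerage 358.32 + duty 7654.93 = 17540.89

Buyer's account: AUD 17540.89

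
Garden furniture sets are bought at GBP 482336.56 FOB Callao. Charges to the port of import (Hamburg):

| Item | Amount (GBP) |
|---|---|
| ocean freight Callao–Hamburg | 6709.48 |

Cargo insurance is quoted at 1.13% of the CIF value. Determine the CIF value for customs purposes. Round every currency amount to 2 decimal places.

CIF value: GBP 494635.42

Let C be the CIF value. C = FOB price + freight + 1.13% × C
C − 1.13% × C = 482336.56 + 6709.48
0.9887 × C = 489046.04
C = 489046.04 / 0.9887 = 494635.42
Insurance premium = 1.13% × 494635.42 = 5589.38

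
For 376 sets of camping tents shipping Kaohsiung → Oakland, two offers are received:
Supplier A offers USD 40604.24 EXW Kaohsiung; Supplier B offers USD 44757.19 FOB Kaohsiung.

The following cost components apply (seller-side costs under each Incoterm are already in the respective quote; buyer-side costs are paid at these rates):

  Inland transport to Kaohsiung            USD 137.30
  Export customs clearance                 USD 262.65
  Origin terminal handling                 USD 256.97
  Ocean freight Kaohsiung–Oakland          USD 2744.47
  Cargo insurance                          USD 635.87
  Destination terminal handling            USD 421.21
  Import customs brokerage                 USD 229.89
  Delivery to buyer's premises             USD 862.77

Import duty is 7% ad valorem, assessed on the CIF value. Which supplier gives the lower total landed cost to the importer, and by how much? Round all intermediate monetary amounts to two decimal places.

Supplier A (EXW):
CIF value = EXW price + inland to port + export clearance + origin terminal + freight + insurance = 40604.24 + 137.30 + 262.65 + 256.97 + 2744.47 + 635.87 = 44641.50
Import duty = 44641.50 × 7% = 3124.91
Buyer bears (A): 137.30 + 262.65 + 256.97 + 2744.47 + 635.87 + 421.21 + 229.89 + 862.77 = 5551.13
Landed cost (A) = invoice 40604.24 + 5551.13 + duty 3124.91 = 49280.28
Supplier B (FOB):
CIF value = FOB price + freight + insurance = 44757.19 + 2744.47 + 635.87 = 48137.53
Import duty = 48137.53 × 7% = 3369.63
Buyer bears (B): 2744.47 + 635.87 + 421.21 + 229.89 + 862.77 = 4894.21
Landed cost (B) = invoice 44757.19 + 4894.21 + duty 3369.63 = 53021.03
Difference = |49280.28 − 53021.03| = 3740.75

Supplier A is cheaper by USD 3740.75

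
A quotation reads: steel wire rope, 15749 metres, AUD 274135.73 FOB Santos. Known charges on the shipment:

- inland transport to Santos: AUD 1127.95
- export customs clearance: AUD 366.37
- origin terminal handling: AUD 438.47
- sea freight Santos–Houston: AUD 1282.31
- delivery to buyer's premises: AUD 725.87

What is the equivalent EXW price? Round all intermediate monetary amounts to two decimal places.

EXW price: AUD 272202.94

Not relevant to the conversion: freight, delivery — on the buyer under both terms; not part of either seller's price.
From FOB to EXW, the seller no longer bears: inland to port, export clearance, origin terminal.
EXW price = 274135.73 − 1127.95 − 366.37 − 438.47 = 272202.94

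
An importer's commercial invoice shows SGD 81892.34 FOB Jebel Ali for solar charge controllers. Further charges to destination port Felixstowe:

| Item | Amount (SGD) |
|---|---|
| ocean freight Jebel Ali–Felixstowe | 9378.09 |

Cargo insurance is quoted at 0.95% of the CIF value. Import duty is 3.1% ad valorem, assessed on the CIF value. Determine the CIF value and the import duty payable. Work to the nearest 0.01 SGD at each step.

Let C be the CIF value. C = FOB price + freight + 0.95% × C
C − 0.95% × C = 81892.34 + 9378.09
0.9905 × C = 91270.43
C = 91270.43 / 0.9905 = 92145.82
Insurance premium = 0.95% × 92145.82 = 875.39
Import duty = 92145.82 × 3.1% = 2856.52

CIF value: SGD 92145.82; import duty: SGD 2856.52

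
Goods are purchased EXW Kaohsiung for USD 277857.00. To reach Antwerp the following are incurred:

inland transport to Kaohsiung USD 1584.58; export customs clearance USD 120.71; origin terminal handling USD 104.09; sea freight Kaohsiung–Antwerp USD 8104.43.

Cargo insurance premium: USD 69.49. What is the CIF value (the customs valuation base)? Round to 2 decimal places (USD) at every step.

CIF = EXW price + pre-shipment costs + freight + insurance
CIF = 277857.00 + 1584.58 + 120.71 + 104.09 + 8104.43 + 69.49 = 287840.30

CIF value: USD 287840.30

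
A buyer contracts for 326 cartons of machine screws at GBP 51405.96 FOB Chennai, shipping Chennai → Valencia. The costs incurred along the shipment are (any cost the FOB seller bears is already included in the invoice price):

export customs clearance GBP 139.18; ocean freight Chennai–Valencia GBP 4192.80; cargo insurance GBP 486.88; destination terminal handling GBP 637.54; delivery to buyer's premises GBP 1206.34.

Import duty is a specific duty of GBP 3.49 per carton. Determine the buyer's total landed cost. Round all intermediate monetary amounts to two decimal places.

FOB: the seller bears costs until goods are on board at the origin port; the buyer bears freight, insurance and all costs thereafter.
Already in the invoice (seller's account under FOB): export clearance — exclude.
CIF value = FOB price + freight + insurance = 51405.96 + 4192.80 + 486.88 = 56085.64
Import duty = 326 × 3.49 = 1137.74
Buyer bears: freight 4192.80 + insurance 486.88 + destination terminal 637.54 + delivery 1206.34 + duty 1137.74 = 7661.30
Landed cost = invoice 51405.96 + 7661.30 = 59067.26

Total landed cost: GBP 59067.26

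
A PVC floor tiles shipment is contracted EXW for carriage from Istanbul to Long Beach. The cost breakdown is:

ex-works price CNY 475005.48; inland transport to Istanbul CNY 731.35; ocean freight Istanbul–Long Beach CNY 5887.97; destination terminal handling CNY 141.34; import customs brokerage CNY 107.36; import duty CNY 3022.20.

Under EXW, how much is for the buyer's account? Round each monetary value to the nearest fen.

EXW: the seller makes goods available at their premises; the buyer bears all onward costs.
Seller's account: goods 475005.48 = 475005.48
Buyer's account: inland to port 731.35 + freight 5887.97 + destination terminal 141.34 + brokerage 107.36 + duty 3022.20 = 9890.22

Buyer's account: CNY 9890.22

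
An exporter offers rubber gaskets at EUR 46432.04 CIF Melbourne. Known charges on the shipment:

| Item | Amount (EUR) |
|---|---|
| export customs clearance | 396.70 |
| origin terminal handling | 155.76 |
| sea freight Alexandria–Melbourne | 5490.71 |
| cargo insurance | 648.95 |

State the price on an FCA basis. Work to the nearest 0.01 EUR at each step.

Not relevant to the conversion: export clearance — on the seller under both CIF and FCA; already in the CIF price and stays in the FCA price.
From CIF to FCA, the seller no longer bears: origin terminal, freight, insurance.
FCA price = 46432.04 − 155.76 − 5490.71 − 648.95 = 40136.62

FCA price: EUR 40136.62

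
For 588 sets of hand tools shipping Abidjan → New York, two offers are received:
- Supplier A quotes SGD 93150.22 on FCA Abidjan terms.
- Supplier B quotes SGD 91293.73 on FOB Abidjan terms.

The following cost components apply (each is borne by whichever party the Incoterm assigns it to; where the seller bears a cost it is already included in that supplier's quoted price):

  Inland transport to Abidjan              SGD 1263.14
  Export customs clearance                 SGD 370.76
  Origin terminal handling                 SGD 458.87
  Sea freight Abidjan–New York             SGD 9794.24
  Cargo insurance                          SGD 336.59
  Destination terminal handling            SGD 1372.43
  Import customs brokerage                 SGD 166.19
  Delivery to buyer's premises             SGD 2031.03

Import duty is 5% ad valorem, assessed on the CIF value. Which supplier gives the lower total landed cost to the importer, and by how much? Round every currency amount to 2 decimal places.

Supplier B is cheaper by SGD 2431.13

Supplier A (FCA):
CIF value = FCA price + origin terminal + freight + insurance = 93150.22 + 458.87 + 9794.24 + 336.59 = 103739.92
Import duty = 103739.92 × 5% = 5187.00
Buyer bears (A): 458.87 + 9794.24 + 336.59 + 1372.43 + 166.19 + 2031.03 = 14159.35
Landed cost (A) = invoice 93150.22 + 14159.35 + duty 5187.00 = 112496.57
Supplier B (FOB):
CIF value = FOB price + freight + insurance = 91293.73 + 9794.24 + 336.59 = 101424.56
Import duty = 101424.56 × 5% = 5071.23
Buyer bears (B): 9794.24 + 336.59 + 1372.43 + 166.19 + 2031.03 = 13700.48
Landed cost (B) = invoice 91293.73 + 13700.48 + duty 5071.23 = 110065.44
Difference = |112496.57 − 110065.44| = 2431.13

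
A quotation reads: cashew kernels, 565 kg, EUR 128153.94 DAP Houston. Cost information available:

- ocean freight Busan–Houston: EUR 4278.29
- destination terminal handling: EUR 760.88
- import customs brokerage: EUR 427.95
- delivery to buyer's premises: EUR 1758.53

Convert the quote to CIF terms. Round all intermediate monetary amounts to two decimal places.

Not relevant to the conversion: freight — on the seller under both DAP and CIF; already in the DAP price and stays in the CIF price. brokerage — on the buyer under both terms; not part of either seller's price.
From DAP to CIF, the seller no longer bears: destination terminal, delivery.
CIF price = 128153.94 − 760.88 − 1758.53 = 125634.53

CIF price: EUR 125634.53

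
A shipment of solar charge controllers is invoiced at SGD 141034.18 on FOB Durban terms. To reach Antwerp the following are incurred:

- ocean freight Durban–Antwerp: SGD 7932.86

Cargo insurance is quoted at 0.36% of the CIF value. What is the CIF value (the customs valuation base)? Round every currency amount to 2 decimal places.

Let C be the CIF value. C = FOB price + freight + 0.36% × C
C − 0.36% × C = 141034.18 + 7932.86
0.9964 × C = 148967.04
C = 148967.04 / 0.9964 = 149505.26
Insurance premium = 0.36% × 149505.26 = 538.22

CIF value: SGD 149505.26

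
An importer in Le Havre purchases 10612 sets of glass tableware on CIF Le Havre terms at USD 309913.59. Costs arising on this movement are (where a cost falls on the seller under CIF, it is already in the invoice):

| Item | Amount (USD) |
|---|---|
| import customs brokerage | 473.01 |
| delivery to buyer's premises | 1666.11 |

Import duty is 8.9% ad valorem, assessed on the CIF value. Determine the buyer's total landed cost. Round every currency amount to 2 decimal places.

CIF: the seller pays costs through ocean freight and marine insurance to the destination port.
The CIF price already equals the CIF value: 309913.59
Import duty = 309913.59 × 8.9% = 27582.31
Buyer bears: brokerage 473.01 + delivery 1666.11 + duty 27582.31 = 29721.43
Landed cost = invoice 309913.59 + 29721.43 = 339635.02

Total landed cost: USD 339635.02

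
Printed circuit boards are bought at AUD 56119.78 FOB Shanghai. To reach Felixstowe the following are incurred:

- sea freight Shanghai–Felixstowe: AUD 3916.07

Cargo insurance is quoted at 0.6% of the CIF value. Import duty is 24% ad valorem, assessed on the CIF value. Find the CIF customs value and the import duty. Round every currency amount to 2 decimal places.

CIF value: AUD 60398.24; import duty: AUD 14495.58

Let C be the CIF value. C = FOB price + freight + 0.6% × C
C − 0.6% × C = 56119.78 + 3916.07
0.994 × C = 60035.85
C = 60035.85 / 0.994 = 60398.24
Insurance premium = 0.6% × 60398.24 = 362.39
Import duty = 60398.24 × 24% = 14495.58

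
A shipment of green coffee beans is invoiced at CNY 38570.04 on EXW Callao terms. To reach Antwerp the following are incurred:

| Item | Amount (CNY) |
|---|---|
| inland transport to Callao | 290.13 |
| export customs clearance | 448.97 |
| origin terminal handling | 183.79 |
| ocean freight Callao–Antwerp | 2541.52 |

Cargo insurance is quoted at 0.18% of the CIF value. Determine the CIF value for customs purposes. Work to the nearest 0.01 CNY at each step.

CIF value: CNY 42110.25

Let C be the CIF value. C = EXW price + pre-shipment costs + freight + 0.18% × C
C − 0.18% × C = 38570.04 + 290.13 + 448.97 + 183.79 + 2541.52
0.9982 × C = 42034.45
C = 42034.45 / 0.9982 = 42110.25
Insurance premium = 0.18% × 42110.25 = 75.80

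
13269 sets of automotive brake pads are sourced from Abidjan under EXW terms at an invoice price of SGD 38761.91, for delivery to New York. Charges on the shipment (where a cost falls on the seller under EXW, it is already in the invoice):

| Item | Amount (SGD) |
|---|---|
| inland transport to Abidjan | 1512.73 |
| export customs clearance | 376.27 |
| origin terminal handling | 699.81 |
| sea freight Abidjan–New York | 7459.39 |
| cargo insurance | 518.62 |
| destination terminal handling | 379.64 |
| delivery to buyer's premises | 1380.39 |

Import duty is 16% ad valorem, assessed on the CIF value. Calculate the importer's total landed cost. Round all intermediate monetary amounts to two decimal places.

Total landed cost: SGD 58981.36

EXW: the seller makes goods available at their premises; the buyer bears all onward costs.
CIF value = EXW price + inland to port + export clearance + origin terminal + freight + insurance = 38761.91 + 1512.73 + 376.27 + 699.81 + 7459.39 + 518.62 = 49328.73
Import duty = 49328.73 × 16% = 7892.60
Buyer bears: inland to port 1512.73 + export clearance 376.27 + origin terminal 699.81 + freight 7459.39 + insurance 518.62 + destination terminal 379.64 + delivery 1380.39 + duty 7892.60 = 20219.45
Landed cost = invoice 38761.91 + 20219.45 = 58981.36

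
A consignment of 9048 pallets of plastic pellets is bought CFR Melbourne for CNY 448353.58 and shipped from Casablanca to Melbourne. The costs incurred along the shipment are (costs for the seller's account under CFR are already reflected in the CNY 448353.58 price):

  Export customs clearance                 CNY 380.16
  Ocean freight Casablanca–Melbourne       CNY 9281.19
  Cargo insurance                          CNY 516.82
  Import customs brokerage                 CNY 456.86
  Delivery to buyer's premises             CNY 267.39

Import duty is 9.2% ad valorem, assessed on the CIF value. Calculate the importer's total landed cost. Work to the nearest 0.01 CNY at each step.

CFR: the seller pays costs through ocean freight to the destination port, but not insurance.
Already in the invoice (seller's account under CFR): export clearance, freight — exclude.
CIF value = CFR price + insurance = 448353.58 + 516.82 = 448870.40
Import duty = 448870.40 × 9.2% = 41296.08
Buyer bears: insurance 516.82 + brokerage 456.86 + delivery 267.39 + duty 41296.08 = 42537.15
Landed cost = invoice 448353.58 + 42537.15 = 490890.73

Total landed cost: CNY 490890.73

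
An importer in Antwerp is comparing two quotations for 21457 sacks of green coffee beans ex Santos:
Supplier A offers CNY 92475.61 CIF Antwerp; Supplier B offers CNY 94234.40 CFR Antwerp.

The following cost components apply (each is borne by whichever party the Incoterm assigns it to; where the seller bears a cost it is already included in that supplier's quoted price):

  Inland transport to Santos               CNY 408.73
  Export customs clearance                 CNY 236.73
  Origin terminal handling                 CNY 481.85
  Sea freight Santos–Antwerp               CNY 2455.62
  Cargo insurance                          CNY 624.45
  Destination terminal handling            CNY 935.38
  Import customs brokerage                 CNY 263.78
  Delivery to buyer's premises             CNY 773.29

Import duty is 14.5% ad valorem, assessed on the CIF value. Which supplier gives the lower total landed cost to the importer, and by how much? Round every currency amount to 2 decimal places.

Supplier A is cheaper by CNY 2728.81

Supplier A (CIF):
The CIF price already equals the CIF value: 92475.61
Import duty = 92475.61 × 14.5% = 13408.96
Buyer bears (A): 935.38 + 263.78 + 773.29 = 1972.45
Landed cost (A) = invoice 92475.61 + 1972.45 + duty 13408.96 = 107857.02
Supplier B (CFR):
CIF value = CFR price + insurance = 94234.40 + 624.45 = 94858.85
Import duty = 94858.85 × 14.5% = 13754.53
Buyer bears (B): 624.45 + 935.38 + 263.78 + 773.29 = 2596.90
Landed cost (B) = invoice 94234.40 + 2596.90 + duty 13754.53 = 110585.83
Difference = |107857.02 − 110585.83| = 2728.81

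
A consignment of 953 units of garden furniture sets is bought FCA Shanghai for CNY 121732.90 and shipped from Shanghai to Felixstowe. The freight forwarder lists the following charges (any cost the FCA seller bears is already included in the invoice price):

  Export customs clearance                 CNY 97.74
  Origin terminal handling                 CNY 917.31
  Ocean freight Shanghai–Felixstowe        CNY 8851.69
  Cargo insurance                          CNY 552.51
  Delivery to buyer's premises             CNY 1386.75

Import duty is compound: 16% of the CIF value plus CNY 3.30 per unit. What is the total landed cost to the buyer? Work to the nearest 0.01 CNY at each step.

FCA: the seller delivers export-cleared goods to the carrier; the buyer bears costs from that point.
Already in the invoice (seller's account under FCA): export clearance — exclude.
CIF value = FCA price + origin terminal + freight + insurance = 121732.90 + 917.31 + 8851.69 + 552.51 = 132054.41
Ad valorem component: 132054.41 × 16% = 21128.71
Specific component: 953 × 3.30 = 3144.90
Import duty = 21128.71 + 3144.90 = 24273.61
Buyer bears: origin terminal 917.31 + freight 8851.69 + insurance 552.51 + delivery 1386.75 + duty 24273.61 = 35981.87
Landed cost = invoice 121732.90 + 35981.87 = 157714.77

Total landed cost: CNY 157714.77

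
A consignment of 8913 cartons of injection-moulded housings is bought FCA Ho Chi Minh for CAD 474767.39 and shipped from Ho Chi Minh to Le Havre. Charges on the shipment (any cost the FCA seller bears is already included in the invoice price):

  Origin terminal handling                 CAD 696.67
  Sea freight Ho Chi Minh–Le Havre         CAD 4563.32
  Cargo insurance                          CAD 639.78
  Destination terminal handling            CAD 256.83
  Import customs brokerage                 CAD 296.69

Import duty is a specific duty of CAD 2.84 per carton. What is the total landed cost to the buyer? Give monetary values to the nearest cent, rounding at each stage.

FCA: the seller delivers export-cleared goods to the carrier; the buyer bears costs from that point.
CIF value = FCA price + origin terminal + freight + insurance = 474767.39 + 696.67 + 4563.32 + 639.78 = 480667.16
Import duty = 8913 × 2.84 = 25312.92
Buyer bears: origin terminal 696.67 + freight 4563.32 + insurance 639.78 + destination terminal 256.83 + brokerage 296.69 + duty 25312.92 = 31766.21
Landed cost = invoice 474767.39 + 31766.21 = 506533.60

Total landed cost: CAD 506533.60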